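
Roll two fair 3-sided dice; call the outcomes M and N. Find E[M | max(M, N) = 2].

P(max(M, N) = 2) = 1/3.
Summing M·P(x,y) over outcomes with max(M, N) = 2 gives 5/9.
E[M | max(M, N) = 2] = (5/9) / (1/3) = 5/3.

5/3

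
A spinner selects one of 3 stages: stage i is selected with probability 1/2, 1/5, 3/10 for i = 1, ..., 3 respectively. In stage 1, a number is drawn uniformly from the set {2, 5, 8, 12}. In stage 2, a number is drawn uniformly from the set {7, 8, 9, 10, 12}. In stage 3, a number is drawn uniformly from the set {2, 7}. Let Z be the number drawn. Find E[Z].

E[Z | stage 1] = (2+5+8+12)/4 = 27/4.
E[Z | stage 2] = (7+8+9+10+12)/5 = 46/5.
E[Z | stage 3] = (2+7)/2 = 9/2.
By the law of total expectation,
E[Z] = (1/2)·(27/4) + (1/5)·(46/5) + (3/10)·(9/2) = 1313/200.

1313/200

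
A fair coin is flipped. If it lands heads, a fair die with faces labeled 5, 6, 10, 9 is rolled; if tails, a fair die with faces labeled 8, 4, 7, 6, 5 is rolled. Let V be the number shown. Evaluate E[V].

27/4

E[V | heads] = (5+6+10+9)/4 = 15/2.
E[V | tails] = (8+4+7+6+5)/5 = 6.
By the law of total expectation,
E[V] = (1/2)·(15/2) + (1/2)·(6) = 27/4.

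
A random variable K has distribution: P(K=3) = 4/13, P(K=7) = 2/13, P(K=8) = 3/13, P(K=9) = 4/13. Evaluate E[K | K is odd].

31/5

P(K is odd) = 10/13.
Σ over the event: 3·4/13 + 7·2/13 + 9·4/13 = 62/13.
E[K | K is odd] = (62/13) / (10/13) = 31/5.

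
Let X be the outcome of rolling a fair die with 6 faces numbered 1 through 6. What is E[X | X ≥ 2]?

4

Given X ≥ 2, X is equally likely to be any of {2, 3, 4, 5, 6}.
E[X | X ≥ 2] = (2 + 3 + 4 + 5 + 6) / 5 = 4.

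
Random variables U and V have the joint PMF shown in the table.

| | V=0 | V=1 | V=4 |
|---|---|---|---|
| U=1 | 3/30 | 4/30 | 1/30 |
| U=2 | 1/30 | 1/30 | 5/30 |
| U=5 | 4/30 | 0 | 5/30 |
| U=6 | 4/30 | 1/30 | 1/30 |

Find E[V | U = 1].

1

P(U = 1) = 4/15.
Σ V·P over the event = 0·(3/30) + 1·(4/30) + 4·(1/30) = 4/15.
E[V | U = 1] = (4/15) / (4/15) = 1.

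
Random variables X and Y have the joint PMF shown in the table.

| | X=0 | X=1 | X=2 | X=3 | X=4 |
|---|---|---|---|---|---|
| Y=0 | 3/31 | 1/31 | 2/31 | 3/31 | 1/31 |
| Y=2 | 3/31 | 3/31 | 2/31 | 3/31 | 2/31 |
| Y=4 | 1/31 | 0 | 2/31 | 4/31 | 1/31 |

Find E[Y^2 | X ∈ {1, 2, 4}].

38/7

P(X ∈ {1, 2, 4}) = 14/31.
Summing Y^2·P(X=x,Y=y) over the conditioning event gives 76/31.
E[Y^2 | X ∈ {1, 2, 4}] = (76/31) / (14/31) = 38/7.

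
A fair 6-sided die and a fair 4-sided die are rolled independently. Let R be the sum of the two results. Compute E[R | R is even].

6

P(R is even) = 1/2.
Σ over the event: 2·1/24 + 4·1/8 + 6·1/6 + 8·1/8 + 10·1/24 = 3.
E[R | R is even] = (3) / (1/2) = 6.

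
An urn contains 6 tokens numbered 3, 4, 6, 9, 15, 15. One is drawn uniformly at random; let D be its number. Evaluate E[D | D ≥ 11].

P(D ≥ 11) = 1/3.
Σ over the event: 15·1/3 = 5.
E[D | D ≥ 11] = (5) / (1/3) = 15.

15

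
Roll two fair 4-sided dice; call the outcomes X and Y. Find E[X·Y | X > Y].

Outcomes with X > Y: (2,1), (3,1), (3,2), (4,1), (4,2), (4,3), each with probability 1/16.
E[X·Y | X > Y] = (2 + 3 + 6 + 4 + 8 + 12) / 6 = 35/6.

35/6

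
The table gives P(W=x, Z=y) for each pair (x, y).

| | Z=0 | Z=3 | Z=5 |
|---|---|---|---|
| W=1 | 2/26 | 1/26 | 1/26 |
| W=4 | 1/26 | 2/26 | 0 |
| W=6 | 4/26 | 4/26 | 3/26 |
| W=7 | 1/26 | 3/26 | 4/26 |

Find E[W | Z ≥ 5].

P(Z ≥ 5) = 4/13.
Σ W·P over the event = 1·(1/26) + 6·(3/26) + 7·(4/26) = 47/26.
E[W | Z ≥ 5] = (47/26) / (4/13) = 47/8.

47/8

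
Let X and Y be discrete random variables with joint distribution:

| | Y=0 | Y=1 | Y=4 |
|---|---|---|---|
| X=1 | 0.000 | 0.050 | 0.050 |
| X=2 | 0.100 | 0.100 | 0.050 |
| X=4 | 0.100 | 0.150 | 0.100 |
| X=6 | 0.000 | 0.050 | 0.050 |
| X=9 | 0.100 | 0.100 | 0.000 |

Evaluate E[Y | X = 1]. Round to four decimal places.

2.5000

P(X = 1) = 0.100.
Σ Y·P over the event = 1·(0.050) + 4·(0.050) = 0.250.
E[Y | X = 1] = (0.250) / (0.100) = 2.5000.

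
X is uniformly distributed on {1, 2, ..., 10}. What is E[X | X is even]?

Given X is even, X is equally likely to be any of {2, 4, 6, 8, 10}.
E[X | X is even] = (2 + 4 + 6 + 8 + 10) / 5 = 6.

6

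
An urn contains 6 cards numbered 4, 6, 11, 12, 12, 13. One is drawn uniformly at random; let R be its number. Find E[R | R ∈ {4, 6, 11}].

7

P(R ∈ {4, 6, 11}) = 1/2.
Σ over the event: 4·1/6 + 6·1/6 + 11·1/6 = 7/2.
E[R | R ∈ {4, 6, 11}] = (7/2) / (1/2) = 7.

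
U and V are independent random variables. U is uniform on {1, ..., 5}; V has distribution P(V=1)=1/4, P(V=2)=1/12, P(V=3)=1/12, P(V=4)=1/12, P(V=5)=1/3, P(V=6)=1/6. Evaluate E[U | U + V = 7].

22/9

P(U + V = 7) = 3/20.
Summing U·P(x,y) over outcomes with U + V = 7 gives 11/30.
E[U | U + V = 7] = (11/30) / (3/20) = 22/9.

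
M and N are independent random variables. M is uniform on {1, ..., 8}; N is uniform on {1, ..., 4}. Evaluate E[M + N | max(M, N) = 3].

24/5

P(max(M, N) = 3) = 5/32.
Summing (M+N)·P(x,y) over outcomes with max(M, N) = 3 gives 3/4.
E[M + N | max(M, N) = 3] = (3/4) / (5/32) = 24/5.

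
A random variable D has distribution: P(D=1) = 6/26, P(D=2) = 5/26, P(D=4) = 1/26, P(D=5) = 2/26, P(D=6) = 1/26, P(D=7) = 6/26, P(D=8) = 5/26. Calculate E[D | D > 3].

P(D > 3) = 15/26.
Σ over the event: 4·1/26 + 5·1/13 + 6·1/26 + 7·3/13 + 8·5/26 = 51/13.
E[D | D > 3] = (51/13) / (15/26) = 34/5.

34/5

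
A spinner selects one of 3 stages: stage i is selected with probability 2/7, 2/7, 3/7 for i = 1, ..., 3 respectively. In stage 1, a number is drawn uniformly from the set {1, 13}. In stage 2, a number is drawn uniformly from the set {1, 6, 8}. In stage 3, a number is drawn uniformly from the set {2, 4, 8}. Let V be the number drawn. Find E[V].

38/7

E[V | stage 1] = (1+13)/2 = 7.
E[V | stage 2] = (1+6+8)/3 = 5.
E[V | stage 3] = (2+4+8)/3 = 14/3.
By the law of total expectation,
E[V] = (2/7)·(7) + (2/7)·(5) + (3/7)·(14/3) = 38/7.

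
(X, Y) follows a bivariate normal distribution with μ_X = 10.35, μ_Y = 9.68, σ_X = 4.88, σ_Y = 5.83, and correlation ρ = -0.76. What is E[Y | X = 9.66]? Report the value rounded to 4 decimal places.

For a bivariate normal, E[Y | X=x] = μ_Y + ρ·(σ_Y/σ_X)·(x − μ_X).
E[Y | X=9.66] = 9.68 + (-0.76)·(5.83/4.88)·(9.66 − (10.35)) = 9.68 + (-0.90795)·(-0.69) = 10.3065.

10.3065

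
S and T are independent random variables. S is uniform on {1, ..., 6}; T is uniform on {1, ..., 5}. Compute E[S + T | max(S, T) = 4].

44/7

Outcomes with max(S, T) = 4: (1,4), (2,4), (3,4), (4,1), (4,2), (4,3), (4,4), each with probability 1/30.
E[S + T | max(S, T) = 4] = (5 + 6 + 7 + 5 + 6 + 7 + 8) / 7 = 44/7.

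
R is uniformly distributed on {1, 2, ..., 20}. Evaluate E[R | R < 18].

9

P(R < 18) = 17/20.
E[R | R < 18] = (153/20) / (17/20) = 9.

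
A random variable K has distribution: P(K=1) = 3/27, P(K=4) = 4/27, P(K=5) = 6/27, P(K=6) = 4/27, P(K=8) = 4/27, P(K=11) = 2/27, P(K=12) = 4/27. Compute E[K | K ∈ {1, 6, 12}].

75/11

P(K ∈ {1, 6, 12}) = 11/27.
Σ over the event: 1·1/9 + 6·4/27 + 12·4/27 = 25/9.
E[K | K ∈ {1, 6, 12}] = (25/9) / (11/27) = 75/11.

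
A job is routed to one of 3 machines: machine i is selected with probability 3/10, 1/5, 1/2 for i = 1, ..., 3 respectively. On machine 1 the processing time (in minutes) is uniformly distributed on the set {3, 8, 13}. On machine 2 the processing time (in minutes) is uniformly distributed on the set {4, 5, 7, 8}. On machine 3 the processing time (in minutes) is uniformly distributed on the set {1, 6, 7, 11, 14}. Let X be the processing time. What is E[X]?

15/2

E[X | machine 1] = (3+8+13)/3 = 8.
E[X | machine 2] = (4+5+7+8)/4 = 6.
E[X | machine 3] = (1+6+7+11+14)/5 = 39/5.
E[X] = (3/10)·(8) + (1/5)·(6) + (1/2)·(39/5) = 15/2.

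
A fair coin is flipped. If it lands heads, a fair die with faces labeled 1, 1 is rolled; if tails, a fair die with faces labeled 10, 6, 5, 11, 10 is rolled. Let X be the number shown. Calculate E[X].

47/10

E[X | heads] = (1+1)/2 = 1.
E[X | tails] = (10+6+5+11+10)/5 = 42/5.
E[X] = (1/2)·(1) + (1/2)·(42/5) = 47/10.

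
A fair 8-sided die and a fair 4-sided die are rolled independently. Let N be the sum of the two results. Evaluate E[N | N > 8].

P(N > 8) = 5/16.
Σ over the event: 9·1/8 + 10·3/32 + 11·1/16 + 12·1/32 = 25/8.
E[N | N > 8] = (25/8) / (5/16) = 10.

10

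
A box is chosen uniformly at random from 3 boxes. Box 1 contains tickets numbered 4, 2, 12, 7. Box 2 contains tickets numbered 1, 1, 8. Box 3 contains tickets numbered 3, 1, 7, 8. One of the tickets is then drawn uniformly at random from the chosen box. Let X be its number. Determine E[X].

43/9

E[X | box 1] = (4+2+12+7)/4 = 25/4.
E[X | box 2] = (1+1+8)/3 = 10/3.
E[X | box 3] = (3+1+7+8)/4 = 19/4.
By the law of total expectation,
E[X] = (1/3)·(25/4) + (1/3)·(10/3) + (1/3)·(19/4) = 43/9.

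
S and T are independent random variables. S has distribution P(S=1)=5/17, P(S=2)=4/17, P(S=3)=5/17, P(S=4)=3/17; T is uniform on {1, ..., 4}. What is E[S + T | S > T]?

P(S > T) = 23/68.
Summing (S+T)·P(x,y) over outcomes with S > T gives 111/68.
E[S + T | S > T] = (111/68) / (23/68) = 111/23.

111/23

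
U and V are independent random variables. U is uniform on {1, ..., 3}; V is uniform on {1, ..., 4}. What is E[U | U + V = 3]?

3/2

Outcomes with U + V = 3: (1,2), (2,1), each with probability 1/12.
E[U | U + V = 3] = (1 + 2) / 2 = 3/2.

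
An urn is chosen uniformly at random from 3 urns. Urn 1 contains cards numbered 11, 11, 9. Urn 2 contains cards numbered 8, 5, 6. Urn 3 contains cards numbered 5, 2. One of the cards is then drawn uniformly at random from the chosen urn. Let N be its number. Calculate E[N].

E[N | urn 1] = (11+11+9)/3 = 31/3.
E[N | urn 2] = (8+5+6)/3 = 19/3.
E[N | urn 3] = (5+2)/2 = 7/2.
E[N] = (1/3)·(31/3) + (1/3)·(19/3) + (1/3)·(7/2) = 121/18.

121/18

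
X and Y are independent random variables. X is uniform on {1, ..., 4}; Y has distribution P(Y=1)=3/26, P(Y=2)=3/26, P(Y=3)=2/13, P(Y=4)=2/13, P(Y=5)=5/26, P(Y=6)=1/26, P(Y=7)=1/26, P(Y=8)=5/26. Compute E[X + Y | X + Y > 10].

P(X + Y > 10) = 11/104.
Summing (X+Y)·P(x,y) over outcomes with X + Y > 10 gives 63/52.
E[X + Y | X + Y > 10] = (63/52) / (11/104) = 126/11.

126/11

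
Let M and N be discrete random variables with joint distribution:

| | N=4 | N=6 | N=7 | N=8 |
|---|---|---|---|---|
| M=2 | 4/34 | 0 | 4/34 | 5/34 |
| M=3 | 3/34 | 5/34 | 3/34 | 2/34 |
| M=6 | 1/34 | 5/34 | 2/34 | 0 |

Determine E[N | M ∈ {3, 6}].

P(M ∈ {3, 6}) = 21/34.
Σ N·P over the event = 4·(3/34) + 6·(5/34) + 7·(3/34) + 8·(2/34) + 4·(1/34) + 6·(5/34) + 7·(2/34) = 127/34.
E[N | M ∈ {3, 6}] = (127/34) / (21/34) = 127/21.

127/21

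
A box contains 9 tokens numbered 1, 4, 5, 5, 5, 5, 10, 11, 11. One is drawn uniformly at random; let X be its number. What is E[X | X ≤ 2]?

1

P(X ≤ 2) = 1/9.
Σ over the event: 1·1/9 = 1/9.
E[X | X ≤ 2] = (1/9) / (1/9) = 1.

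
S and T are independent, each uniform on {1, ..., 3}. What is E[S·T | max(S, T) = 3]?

27/5

P(max(S, T) = 3) = 5/9.
Summing ST·P(x,y) over outcomes with max(S, T) = 3 gives 3.
E[S·T | max(S, T) = 3] = (3) / (5/9) = 27/5.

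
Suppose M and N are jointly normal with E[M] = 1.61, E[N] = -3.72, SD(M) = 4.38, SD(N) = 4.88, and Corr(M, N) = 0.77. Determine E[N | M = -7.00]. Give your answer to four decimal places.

-11.1065

The regression of N on M has slope ρ·σ_N/σ_M and passes through (μ_M, μ_N).
E[N | M=-7.00] = -3.72 + (0.77)·(4.88/4.38)·(-7.00 − (1.61)) = -3.72 + (0.8579)·(-8.61) = -11.1065.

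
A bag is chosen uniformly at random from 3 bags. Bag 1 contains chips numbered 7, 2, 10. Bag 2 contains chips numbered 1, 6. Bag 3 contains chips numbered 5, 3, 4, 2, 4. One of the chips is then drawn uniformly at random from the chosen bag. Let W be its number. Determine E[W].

E[W | bag 1] = (7+2+10)/3 = 19/3.
E[W | bag 2] = (1+6)/2 = 7/2.
E[W | bag 3] = (5+3+4+2+4)/5 = 18/5.
E[W] = (1/3)·(19/3) + (1/3)·(7/2) + (1/3)·(18/5) = 403/90.

403/90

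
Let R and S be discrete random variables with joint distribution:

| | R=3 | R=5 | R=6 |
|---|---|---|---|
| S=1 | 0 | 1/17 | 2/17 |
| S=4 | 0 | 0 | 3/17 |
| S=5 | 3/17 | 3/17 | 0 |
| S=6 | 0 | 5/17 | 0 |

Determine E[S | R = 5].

46/9

P(R = 5) = 9/17.
Σ S·P over the event = 1·(1/17) + 5·(3/17) + 6·(5/17) = 46/17.
E[S | R = 5] = (46/17) / (9/17) = 46/9.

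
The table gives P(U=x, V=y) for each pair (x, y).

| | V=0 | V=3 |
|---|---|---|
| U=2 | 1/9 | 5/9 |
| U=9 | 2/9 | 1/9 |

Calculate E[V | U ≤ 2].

P(U ≤ 2) = 2/3.
Summing V·P(U=x,V=y) over the conditioning event gives 5/3.
E[V | U ≤ 2] = (5/3) / (2/3) = 5/2.

5/2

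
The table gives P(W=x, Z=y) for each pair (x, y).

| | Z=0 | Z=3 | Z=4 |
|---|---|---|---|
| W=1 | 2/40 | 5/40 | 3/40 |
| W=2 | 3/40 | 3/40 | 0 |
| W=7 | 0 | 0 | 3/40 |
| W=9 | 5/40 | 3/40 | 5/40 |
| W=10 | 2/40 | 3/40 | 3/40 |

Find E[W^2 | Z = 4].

855/14

P(Z = 4) = 7/20.
Summing W^2·P(W=x,Z=y) over the conditioning event gives 171/8.
E[W^2 | Z = 4] = (171/8) / (7/20) = 855/14.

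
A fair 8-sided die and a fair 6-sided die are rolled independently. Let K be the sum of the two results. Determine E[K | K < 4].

P(K < 4) = 1/16.
Σ over the event: 2·1/48 + 3·1/24 = 1/6.
E[K | K < 4] = (1/6) / (1/16) = 8/3.

8/3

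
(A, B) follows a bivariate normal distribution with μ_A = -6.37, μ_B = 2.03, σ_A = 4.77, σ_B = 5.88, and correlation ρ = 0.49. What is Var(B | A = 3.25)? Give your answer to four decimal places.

26.2731

The conditional variance in a bivariate normal is σ_B²(1 − ρ²), independent of x.
Var(B | A=3.25) = (5.88)²·(1 − (0.49)²) = 34.5744·0.7599 = 26.2731.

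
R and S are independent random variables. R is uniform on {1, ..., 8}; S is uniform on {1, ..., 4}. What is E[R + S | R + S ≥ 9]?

10

Outcomes with R + S ≥ 9: (5,4), (6,3), (6,4), (7,2), (7,3), (7,4), (8,1), (8,2), (8,3), (8,4), each with probability 1/32.
E[R + S | R + S ≥ 9] = (9 + 9 + 10 + 9 + 10 + 11 + 9 + 10 + 11 + 12) / 10 = 10.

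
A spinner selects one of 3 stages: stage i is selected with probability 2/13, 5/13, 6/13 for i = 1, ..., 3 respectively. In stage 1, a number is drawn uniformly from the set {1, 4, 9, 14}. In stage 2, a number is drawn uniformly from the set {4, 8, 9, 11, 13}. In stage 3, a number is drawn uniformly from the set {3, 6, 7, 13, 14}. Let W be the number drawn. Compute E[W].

E[W | stage 1] = (1+4+9+14)/4 = 7.
E[W | stage 2] = (4+8+9+11+13)/5 = 9.
E[W | stage 3] = (3+6+7+13+14)/5 = 43/5.
E[W] = (2/13)·(7) + (5/13)·(9) + (6/13)·(43/5) = 553/65.

553/65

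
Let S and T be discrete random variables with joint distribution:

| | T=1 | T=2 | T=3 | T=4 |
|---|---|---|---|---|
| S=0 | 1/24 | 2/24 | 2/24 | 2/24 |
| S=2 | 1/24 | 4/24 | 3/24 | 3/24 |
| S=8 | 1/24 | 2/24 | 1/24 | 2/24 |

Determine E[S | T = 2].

P(T = 2) = 1/3.
Summing S·P(S=x,T=y) over the conditioning event gives 1.
E[S | T = 2] = (1) / (1/3) = 3.

3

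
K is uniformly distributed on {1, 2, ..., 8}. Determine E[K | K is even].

5

Given K is even, K is equally likely to be any of {2, 4, 6, 8}.
E[K | K is even] = (2 + 4 + 6 + 8) / 4 = 5.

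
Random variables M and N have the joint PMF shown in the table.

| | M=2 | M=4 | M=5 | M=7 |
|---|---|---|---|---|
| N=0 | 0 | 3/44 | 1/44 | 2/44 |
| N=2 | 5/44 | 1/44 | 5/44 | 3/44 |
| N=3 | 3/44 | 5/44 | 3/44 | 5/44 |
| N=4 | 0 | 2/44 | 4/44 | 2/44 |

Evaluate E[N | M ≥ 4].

P(M ≥ 4) = 9/11.
Summing N·P(M=x,N=y) over the conditioning event gives 89/44.
E[N | M ≥ 4] = (89/44) / (9/11) = 89/36.

89/36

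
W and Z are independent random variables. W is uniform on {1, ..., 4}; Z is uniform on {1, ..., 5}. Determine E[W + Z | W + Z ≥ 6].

7

Outcomes with W + Z ≥ 6: (1,5), (2,4), (2,5), (3,3), (3,4), (3,5), (4,2), (4,3), (4,4), (4,5), each with probability 1/20.
E[W + Z | W + Z ≥ 6] = (6 + 6 + 7 + 6 + 7 + 8 + 6 + 7 + 8 + 9) / 10 = 7.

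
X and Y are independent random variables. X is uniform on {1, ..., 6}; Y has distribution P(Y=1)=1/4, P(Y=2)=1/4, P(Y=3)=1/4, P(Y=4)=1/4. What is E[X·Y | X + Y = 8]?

P(X + Y = 8) = 1/8.
Summing XY·P(x,y) over outcomes with X + Y = 8 gives 43/24.
E[X·Y | X + Y = 8] = (43/24) / (1/8) = 43/3.

43/3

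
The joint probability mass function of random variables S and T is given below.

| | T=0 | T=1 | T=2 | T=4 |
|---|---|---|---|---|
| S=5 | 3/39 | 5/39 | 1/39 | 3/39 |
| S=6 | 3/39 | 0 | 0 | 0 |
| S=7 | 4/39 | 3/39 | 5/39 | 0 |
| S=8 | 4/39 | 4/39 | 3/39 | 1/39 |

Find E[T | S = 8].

P(S = 8) = 4/13.
Σ T·P over the event = 0·(4/39) + 1·(4/39) + 2·(3/39) + 4·(1/39) = 14/39.
E[T | S = 8] = (14/39) / (4/13) = 7/6.

7/6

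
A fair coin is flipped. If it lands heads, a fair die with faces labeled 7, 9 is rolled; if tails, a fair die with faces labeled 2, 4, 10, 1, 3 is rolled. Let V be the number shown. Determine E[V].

6

E[V | heads] = (7+9)/2 = 8.
E[V | tails] = (2+4+10+1+3)/5 = 4.
E[V] = (1/2)·(8) + (1/2)·(4) = 6.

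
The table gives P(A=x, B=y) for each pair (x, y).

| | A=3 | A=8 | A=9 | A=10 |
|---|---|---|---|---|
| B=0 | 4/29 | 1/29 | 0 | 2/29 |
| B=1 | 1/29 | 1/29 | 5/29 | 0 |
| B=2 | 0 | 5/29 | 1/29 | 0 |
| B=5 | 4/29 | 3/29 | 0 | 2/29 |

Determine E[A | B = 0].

P(B = 0) = 7/29.
Σ A·P over the event = 3·(4/29) + 8·(1/29) + 10·(2/29) = 40/29.
E[A | B = 0] = (40/29) / (7/29) = 40/7.

40/7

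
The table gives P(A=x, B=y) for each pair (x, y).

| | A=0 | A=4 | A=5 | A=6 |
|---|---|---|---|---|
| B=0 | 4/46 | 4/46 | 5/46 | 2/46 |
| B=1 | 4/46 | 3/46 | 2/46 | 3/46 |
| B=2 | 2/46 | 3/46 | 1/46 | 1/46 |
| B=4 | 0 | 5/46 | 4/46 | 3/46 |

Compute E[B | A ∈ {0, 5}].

P(A ∈ {0, 5}) = 11/23.
Σ B·P over the event = 0·(4/46) + 1·(4/46) + 2·(2/46) + 0·(5/46) + 1·(2/46) + 2·(1/46) + 4·(4/46) = 14/23.
E[B | A ∈ {0, 5}] = (14/23) / (11/23) = 14/11.

14/11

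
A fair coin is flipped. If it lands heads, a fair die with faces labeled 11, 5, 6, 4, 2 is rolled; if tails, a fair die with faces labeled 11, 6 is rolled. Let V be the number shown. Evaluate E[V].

E[V | heads] = (11+5+6+4+2)/5 = 28/5.
E[V | tails] = (11+6)/2 = 17/2.
E[V] = (1/2)·(28/5) + (1/2)·(17/2) = 141/20.

141/20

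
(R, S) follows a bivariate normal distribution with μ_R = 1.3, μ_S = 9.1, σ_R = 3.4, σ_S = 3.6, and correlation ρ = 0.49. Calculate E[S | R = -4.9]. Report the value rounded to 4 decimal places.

5.8833

The regression of S on R has slope ρ·σ_S/σ_R and passes through (μ_R, μ_S).
E[S | R=-4.9] = 9.1 + (0.49)·(3.6/3.4)·(-4.9 − (1.3)) = 9.1 + (0.51882)·(-6.2) = 5.8833.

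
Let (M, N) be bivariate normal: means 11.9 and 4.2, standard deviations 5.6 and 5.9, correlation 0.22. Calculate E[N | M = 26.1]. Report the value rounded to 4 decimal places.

For a bivariate normal, E[N | M=x] = μ_N + ρ·(σ_N/σ_M)·(x − μ_M).
E[N | M=26.1] = 4.2 + (0.22)·(5.9/5.6)·(26.1 − (11.9)) = 4.2 + (0.23179)·(14.2) = 7.4914.

7.4914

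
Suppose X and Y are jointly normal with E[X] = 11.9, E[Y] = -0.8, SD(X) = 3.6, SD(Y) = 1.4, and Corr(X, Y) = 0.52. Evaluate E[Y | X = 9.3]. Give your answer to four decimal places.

-1.3258

E[Y | X=x] = μ_Y + ρ(σ_Y/σ_X)(x − μ_X) for jointly normal variables.
E[Y | X=9.3] = -0.8 + (0.52)·(1.4/3.6)·(9.3 − (11.9)) = -0.8 + (0.20222)·(-2.6) = -1.3258.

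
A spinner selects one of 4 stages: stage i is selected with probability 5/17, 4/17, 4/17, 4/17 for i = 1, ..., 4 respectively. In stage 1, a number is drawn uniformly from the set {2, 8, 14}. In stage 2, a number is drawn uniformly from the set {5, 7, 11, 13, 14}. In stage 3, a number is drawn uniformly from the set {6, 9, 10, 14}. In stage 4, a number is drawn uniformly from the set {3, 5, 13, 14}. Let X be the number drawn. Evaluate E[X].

E[X | stage 1] = (2+8+14)/3 = 8.
E[X | stage 2] = (5+7+11+13+14)/5 = 10.
E[X | stage 3] = (6+9+10+14)/4 = 39/4.
E[X | stage 4] = (3+5+13+14)/4 = 35/4.
E[X] = (5/17)·(8) + (4/17)·(10) + (4/17)·(39/4) + (4/17)·(35/4) = 154/17.

154/17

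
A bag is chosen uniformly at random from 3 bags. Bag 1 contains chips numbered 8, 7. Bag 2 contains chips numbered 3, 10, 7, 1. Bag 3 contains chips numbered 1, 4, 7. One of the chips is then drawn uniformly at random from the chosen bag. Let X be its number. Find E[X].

E[X | bag 1] = (8+7)/2 = 15/2.
E[X | bag 2] = (3+10+7+1)/4 = 21/4.
E[X | bag 3] = (1+4+7)/3 = 4.
By the law of total expectation,
E[X] = (1/3)·(15/2) + (1/3)·(21/4) + (1/3)·(4) = 67/12.

67/12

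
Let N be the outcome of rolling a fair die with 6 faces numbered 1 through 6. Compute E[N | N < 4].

Given N < 4, N is equally likely to be any of {1, 2, 3}.
E[N | N < 4] = (1 + 2 + 3) / 3 = 2.

2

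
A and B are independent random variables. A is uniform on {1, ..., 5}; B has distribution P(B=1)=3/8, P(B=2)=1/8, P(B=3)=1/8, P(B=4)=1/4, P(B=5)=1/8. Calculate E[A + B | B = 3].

6

P(B = 3) = 1/8.
Summing (A+B)·P(x,y) over outcomes with B = 3 gives 3/4.
E[A + B | B = 3] = (3/4) / (1/8) = 6.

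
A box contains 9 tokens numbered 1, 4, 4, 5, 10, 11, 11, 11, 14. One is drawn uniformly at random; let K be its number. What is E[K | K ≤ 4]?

P(K ≤ 4) = 1/3.
Σ over the event: 1·1/9 + 4·2/9 = 1.
E[K | K ≤ 4] = (1) / (1/3) = 3.

3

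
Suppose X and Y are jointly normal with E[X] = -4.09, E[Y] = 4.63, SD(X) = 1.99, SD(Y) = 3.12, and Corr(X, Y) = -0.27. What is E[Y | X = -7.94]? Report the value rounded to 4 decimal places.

For a bivariate normal, E[Y | X=x] = μ_Y + ρ·(σ_Y/σ_X)·(x − μ_X).
E[Y | X=-7.94] = 4.63 + (-0.27)·(3.12/1.99)·(-7.94 − (-4.09)) = 4.63 + (-0.42332)·(-3.85) = 6.2598.

6.2598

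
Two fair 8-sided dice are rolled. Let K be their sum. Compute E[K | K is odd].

P(K is odd) = 1/2.
Σ over the event: 3·1/32 + 5·1/16 + 7·3/32 + 9·1/8 + 11·3/32 + 13·1/16 + 15·1/32 = 9/2.
E[K | K is odd] = (9/2) / (1/2) = 9.

9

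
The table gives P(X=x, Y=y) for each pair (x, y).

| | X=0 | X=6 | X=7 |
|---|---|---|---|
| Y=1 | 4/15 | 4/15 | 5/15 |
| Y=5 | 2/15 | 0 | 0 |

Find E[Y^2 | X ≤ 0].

9

P(X ≤ 0) = 2/5.
Summing Y^2·P(X=x,Y=y) over the conditioning event gives 18/5.
E[Y^2 | X ≤ 0] = (18/5) / (2/5) = 9.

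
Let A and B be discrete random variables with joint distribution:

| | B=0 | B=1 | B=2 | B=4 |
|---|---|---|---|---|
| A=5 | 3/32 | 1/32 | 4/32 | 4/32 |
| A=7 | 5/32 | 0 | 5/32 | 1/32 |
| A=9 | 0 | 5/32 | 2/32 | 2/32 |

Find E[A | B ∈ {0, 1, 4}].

145/21

P(B ∈ {0, 1, 4}) = 21/32.
Σ A·P over the event = 5·(3/32) + 5·(1/32) + 5·(4/32) + 7·(5/32) + 7·(1/32) + 9·(5/32) + 9·(2/32) = 145/32.
E[A | B ∈ {0, 1, 4}] = (145/32) / (21/32) = 145/21.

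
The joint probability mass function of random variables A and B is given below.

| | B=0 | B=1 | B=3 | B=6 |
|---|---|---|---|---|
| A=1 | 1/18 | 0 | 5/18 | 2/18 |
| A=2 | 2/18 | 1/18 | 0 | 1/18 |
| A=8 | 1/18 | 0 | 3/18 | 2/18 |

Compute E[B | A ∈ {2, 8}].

P(A ∈ {2, 8}) = 5/9.
Summing B·P(A=x,B=y) over the conditioning event gives 14/9.
E[B | A ∈ {2, 8}] = (14/9) / (5/9) = 14/5.

14/5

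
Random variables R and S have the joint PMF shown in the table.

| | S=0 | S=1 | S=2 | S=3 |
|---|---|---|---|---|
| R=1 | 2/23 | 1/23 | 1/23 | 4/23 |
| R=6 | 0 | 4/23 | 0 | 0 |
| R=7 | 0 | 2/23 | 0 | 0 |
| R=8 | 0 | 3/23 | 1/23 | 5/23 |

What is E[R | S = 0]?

P(S = 0) = 2/23.
Σ R·P over the event = 1·(2/23) = 2/23.
E[R | S = 0] = (2/23) / (2/23) = 1.

1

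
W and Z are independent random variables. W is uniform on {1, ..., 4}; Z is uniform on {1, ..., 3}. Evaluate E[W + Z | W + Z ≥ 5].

Outcomes with W + Z ≥ 5: (2,3), (3,2), (3,3), (4,1), (4,2), (4,3), each with probability 1/12.
E[W + Z | W + Z ≥ 5] = (5 + 5 + 6 + 5 + 6 + 7) / 6 = 17/3.

17/3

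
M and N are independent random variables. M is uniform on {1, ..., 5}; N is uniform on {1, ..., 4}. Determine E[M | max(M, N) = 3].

12/5

P(max(M, N) = 3) = 1/4.
Summing M·P(x,y) over outcomes with max(M, N) = 3 gives 3/5.
E[M | max(M, N) = 3] = (3/5) / (1/4) = 12/5.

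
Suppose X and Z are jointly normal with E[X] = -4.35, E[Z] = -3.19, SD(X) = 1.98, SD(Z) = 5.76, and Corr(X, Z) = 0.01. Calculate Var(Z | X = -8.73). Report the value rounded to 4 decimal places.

33.1743

For a bivariate normal, Var(Z | X=x) = σ_Z²(1 − ρ²).
Var(Z | X=-8.73) = (5.76)²·(1 − (0.01)²) = 33.1776·0.9999 = 33.1743.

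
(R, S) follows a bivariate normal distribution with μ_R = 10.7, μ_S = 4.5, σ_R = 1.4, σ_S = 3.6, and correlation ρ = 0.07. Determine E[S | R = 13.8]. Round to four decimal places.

5.0580

For a bivariate normal, E[S | R=x] = μ_S + ρ·(σ_S/σ_R)·(x − μ_R).
E[S | R=13.8] = 4.5 + (0.07)·(3.6/1.4)·(13.8 − (10.7)) = 4.5 + (0.18)·(3.1) = 5.0580.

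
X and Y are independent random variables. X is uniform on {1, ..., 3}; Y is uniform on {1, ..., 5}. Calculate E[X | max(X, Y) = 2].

Outcomes with max(X, Y) = 2: (1,2), (2,1), (2,2), each with probability 1/15.
E[X | max(X, Y) = 2] = (1 + 2 + 2) / 3 = 5/3.

5/3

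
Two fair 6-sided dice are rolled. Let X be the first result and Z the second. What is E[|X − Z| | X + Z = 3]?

1

Outcomes with X + Z = 3: (1,2), (2,1), each with probability 1/36.
E[|X − Z| | X + Z = 3] = (1 + 1) / 2 = 1.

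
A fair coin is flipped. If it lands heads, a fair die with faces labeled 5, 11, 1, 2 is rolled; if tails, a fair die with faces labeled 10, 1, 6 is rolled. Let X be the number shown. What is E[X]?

E[X | heads] = (5+11+1+2)/4 = 19/4.
E[X | tails] = (10+1+6)/3 = 17/3.
E[X] = (1/2)·(19/4) + (1/2)·(17/3) = 125/24.

125/24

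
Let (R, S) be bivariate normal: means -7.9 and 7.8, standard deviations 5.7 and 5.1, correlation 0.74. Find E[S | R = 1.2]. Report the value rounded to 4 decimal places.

13.8252

The regression of S on R has slope ρ·σ_S/σ_R and passes through (μ_R, μ_S).
E[S | R=1.2] = 7.8 + (0.74)·(5.1/5.7)·(1.2 − (-7.9)) = 7.8 + (0.66211)·(9.1) = 13.8252.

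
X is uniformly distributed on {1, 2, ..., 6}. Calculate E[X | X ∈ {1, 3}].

P(X ∈ {1, 3}) = 1/3.
Σ over the event: 1·1/6 + 3·1/6 = 2/3.
E[X | X ∈ {1, 3}] = (2/3) / (1/3) = 2.

2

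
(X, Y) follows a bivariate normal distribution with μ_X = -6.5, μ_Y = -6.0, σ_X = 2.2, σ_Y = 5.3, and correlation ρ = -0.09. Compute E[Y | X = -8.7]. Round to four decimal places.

For a bivariate normal, E[Y | X=x] = μ_Y + ρ·(σ_Y/σ_X)·(x − μ_X).
E[Y | X=-8.7] = -6.0 + (-0.09)·(5.3/2.2)·(-8.7 − (-6.5)) = -6.0 + (-0.21682)·(-2.2) = -5.5230.

-5.5230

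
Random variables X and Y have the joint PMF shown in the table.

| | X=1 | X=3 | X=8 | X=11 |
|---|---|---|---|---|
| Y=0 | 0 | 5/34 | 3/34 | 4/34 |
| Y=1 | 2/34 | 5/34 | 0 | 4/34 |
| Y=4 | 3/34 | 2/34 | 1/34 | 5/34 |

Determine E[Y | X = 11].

P(X = 11) = 13/34.
Σ Y·P over the event = 0·(4/34) + 1·(4/34) + 4·(5/34) = 12/17.
E[Y | X = 11] = (12/17) / (13/34) = 24/13.

24/13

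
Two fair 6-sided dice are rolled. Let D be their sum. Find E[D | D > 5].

P(D > 5) = 13/18.
Σ over the event: 6·5/36 + 7·1/6 + 8·5/36 + 9·1/9 + 10·1/12 + 11·1/18 + 12·1/36 = 53/9.
E[D | D > 5] = (53/9) / (13/18) = 106/13.

106/13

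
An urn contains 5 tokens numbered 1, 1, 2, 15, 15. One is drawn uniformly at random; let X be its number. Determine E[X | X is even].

P(X is even) = 1/5.
Σ over the event: 2·1/5 = 2/5.
E[X | X is even] = (2/5) / (1/5) = 2.

2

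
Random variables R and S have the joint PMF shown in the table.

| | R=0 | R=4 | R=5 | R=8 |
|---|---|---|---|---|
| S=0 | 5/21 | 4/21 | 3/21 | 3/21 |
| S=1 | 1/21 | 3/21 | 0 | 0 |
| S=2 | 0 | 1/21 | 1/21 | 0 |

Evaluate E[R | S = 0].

11/3

P(S = 0) = 5/7.
Summing R·P(R=x,S=y) over the conditioning event gives 55/21.
E[R | S = 0] = (55/21) / (5/7) = 11/3.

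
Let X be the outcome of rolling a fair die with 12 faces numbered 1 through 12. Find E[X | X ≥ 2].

Given X ≥ 2, X is equally likely to be any of {2, 3, 4, 5, 6, 7, 8, 9, 10, 11, 12}.
E[X | X ≥ 2] = (2 + 3 + 4 + 5 + 6 + 7 + 8 + 9 + 10 + 11 + 12) / 11 = 7.

7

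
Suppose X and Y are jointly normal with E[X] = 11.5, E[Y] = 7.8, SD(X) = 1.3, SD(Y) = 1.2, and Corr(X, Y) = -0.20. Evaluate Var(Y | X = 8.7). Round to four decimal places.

For a bivariate normal, Var(Y | X=x) = σ_Y²(1 − ρ²).
Var(Y | X=8.7) = (1.2)²·(1 − (-0.20)²) = 1.44·0.96 = 1.3824.

1.3824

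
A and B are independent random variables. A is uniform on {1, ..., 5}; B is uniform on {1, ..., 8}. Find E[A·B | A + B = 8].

13

Outcomes with A + B = 8: (1,7), (2,6), (3,5), (4,4), (5,3), each with probability 1/40.
E[A·B | A + B = 8] = (7 + 12 + 15 + 16 + 15) / 5 = 13.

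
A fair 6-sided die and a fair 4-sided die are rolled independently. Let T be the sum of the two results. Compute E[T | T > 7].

26/3

P(T > 7) = 1/4.
Σ over the event: 8·1/8 + 9·1/12 + 10·1/24 = 13/6.
E[T | T > 7] = (13/6) / (1/4) = 26/3.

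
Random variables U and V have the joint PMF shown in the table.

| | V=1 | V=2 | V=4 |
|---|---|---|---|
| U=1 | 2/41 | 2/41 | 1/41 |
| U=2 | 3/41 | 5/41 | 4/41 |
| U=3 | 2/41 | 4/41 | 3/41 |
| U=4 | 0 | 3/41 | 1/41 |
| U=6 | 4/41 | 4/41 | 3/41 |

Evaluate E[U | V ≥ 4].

10/3

P(V ≥ 4) = 12/41.
Σ U·P over the event = 1·(1/41) + 2·(4/41) + 3·(3/41) + 4·(1/41) + 6·(3/41) = 40/41.
E[U | V ≥ 4] = (40/41) / (12/41) = 10/3.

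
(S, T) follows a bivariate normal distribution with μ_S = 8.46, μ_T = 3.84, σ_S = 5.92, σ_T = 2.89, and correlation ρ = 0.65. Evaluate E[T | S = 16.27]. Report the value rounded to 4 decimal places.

6.3182

E[T | S=x] = μ_T + ρ(σ_T/σ_S)(x − μ_S) for jointly normal variables.
E[T | S=16.27] = 3.84 + (0.65)·(2.89/5.92)·(16.27 − (8.46)) = 3.84 + (0.31731)·(7.81) = 6.3182.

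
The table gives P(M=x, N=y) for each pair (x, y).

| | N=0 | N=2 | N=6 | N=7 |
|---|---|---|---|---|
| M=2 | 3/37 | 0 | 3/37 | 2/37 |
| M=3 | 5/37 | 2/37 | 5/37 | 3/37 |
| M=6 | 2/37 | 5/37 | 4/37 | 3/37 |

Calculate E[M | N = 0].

33/10

P(N = 0) = 10/37.
Σ M·P over the event = 2·(3/37) + 3·(5/37) + 6·(2/37) = 33/37.
E[M | N = 0] = (33/37) / (10/37) = 33/10.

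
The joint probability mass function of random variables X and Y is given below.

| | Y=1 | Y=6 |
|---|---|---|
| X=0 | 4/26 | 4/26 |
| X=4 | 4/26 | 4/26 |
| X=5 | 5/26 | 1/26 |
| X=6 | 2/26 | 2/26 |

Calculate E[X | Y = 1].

P(Y = 1) = 15/26.
Summing X·P(X=x,Y=y) over the conditioning event gives 53/26.
E[X | Y = 1] = (53/26) / (15/26) = 53/15.

53/15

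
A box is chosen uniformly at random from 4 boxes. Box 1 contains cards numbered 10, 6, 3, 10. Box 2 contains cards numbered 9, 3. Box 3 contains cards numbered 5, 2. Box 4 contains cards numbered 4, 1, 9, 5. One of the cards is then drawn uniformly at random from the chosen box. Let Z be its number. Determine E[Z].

E[Z | box 1] = (10+6+3+10)/4 = 29/4.
E[Z | box 2] = (9+3)/2 = 6.
E[Z | box 3] = (5+2)/2 = 7/2.
E[Z | box 4] = (4+1+9+5)/4 = 19/4.
By the law of total expectation,
E[Z] = (1/4)·(29/4) + (1/4)·(6) + (1/4)·(7/2) + (1/4)·(19/4) = 43/8.

43/8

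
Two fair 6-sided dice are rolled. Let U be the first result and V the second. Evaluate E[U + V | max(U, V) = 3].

24/5

Outcomes with max(U, V) = 3: (1,3), (2,3), (3,1), (3,2), (3,3), each with probability 1/36.
E[U + V | max(U, V) = 3] = (4 + 5 + 4 + 5 + 6) / 5 = 24/5.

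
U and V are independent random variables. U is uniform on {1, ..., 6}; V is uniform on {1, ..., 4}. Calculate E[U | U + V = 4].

Outcomes with U + V = 4: (1,3), (2,2), (3,1), each with probability 1/24.
E[U | U + V = 4] = (1 + 2 + 3) / 3 = 2.

2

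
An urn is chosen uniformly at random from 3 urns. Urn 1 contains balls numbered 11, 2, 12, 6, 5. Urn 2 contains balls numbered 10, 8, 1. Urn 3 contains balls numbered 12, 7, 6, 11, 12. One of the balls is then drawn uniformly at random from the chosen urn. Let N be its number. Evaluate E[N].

347/45

E[N | urn 1] = (11+2+12+6+5)/5 = 36/5.
E[N | urn 2] = (10+8+1)/3 = 19/3.
E[N | urn 3] = (12+7+6+11+12)/5 = 48/5.
By the law of total expectation,
E[N] = (1/3)·(36/5) + (1/3)·(19/3) + (1/3)·(48/5) = 347/45.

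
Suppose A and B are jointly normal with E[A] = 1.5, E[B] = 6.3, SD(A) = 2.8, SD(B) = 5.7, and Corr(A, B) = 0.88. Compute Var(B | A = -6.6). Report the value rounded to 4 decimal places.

7.3297

The conditional variance in a bivariate normal is σ_B²(1 − ρ²), independent of x.
Var(B | A=-6.6) = (5.7)²·(1 − (0.88)²) = 32.49·0.2256 = 7.3297.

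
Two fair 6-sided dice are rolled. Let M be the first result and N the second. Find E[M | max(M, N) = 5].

35/9

P(max(M, N) = 5) = 1/4.
Summing M·P(x,y) over outcomes with max(M, N) = 5 gives 35/36.
E[M | max(M, N) = 5] = (35/36) / (1/4) = 35/9.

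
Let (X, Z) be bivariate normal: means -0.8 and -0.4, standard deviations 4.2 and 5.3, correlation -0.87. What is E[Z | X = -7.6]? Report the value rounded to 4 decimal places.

For a bivariate normal, E[Z | X=x] = μ_Z + ρ·(σ_Z/σ_X)·(x − μ_X).
E[Z | X=-7.6] = -0.4 + (-0.87)·(5.3/4.2)·(-7.6 − (-0.8)) = -0.4 + (-1.09786)·(-6.8) = 7.0654.

7.0654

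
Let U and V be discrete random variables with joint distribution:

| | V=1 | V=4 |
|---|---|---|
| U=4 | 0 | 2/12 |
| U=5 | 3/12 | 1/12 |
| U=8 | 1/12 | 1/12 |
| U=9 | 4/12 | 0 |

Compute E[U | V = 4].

21/4

P(V = 4) = 1/3.
Summing U·P(U=x,V=y) over the conditioning event gives 7/4.
E[U | V = 4] = (7/4) / (1/3) = 21/4.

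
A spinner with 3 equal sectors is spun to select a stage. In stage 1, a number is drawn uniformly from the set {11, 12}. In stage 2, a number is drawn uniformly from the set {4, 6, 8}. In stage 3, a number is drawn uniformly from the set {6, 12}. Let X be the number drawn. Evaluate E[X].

53/6

E[X | stage 1] = (11+12)/2 = 23/2.
E[X | stage 2] = (4+6+8)/3 = 6.
E[X | stage 3] = (6+12)/2 = 9.
By the law of total expectation,
E[X] = (1/3)·(23/2) + (1/3)·(6) + (1/3)·(9) = 53/6.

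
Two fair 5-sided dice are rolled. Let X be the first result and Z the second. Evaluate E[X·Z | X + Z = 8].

Outcomes with X + Z = 8: (3,5), (4,4), (5,3), each with probability 1/25.
E[X·Z | X + Z = 8] = (15 + 16 + 15) / 3 = 46/3.

46/3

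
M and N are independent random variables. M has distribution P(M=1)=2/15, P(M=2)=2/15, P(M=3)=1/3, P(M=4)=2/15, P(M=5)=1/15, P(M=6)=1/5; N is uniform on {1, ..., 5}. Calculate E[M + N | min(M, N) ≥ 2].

191/26

P(min(M, N) ≥ 2) = 52/75.
Summing (M+N)·P(x,y) over outcomes with min(M, N) ≥ 2 gives 382/75.
E[M + N | min(M, N) ≥ 2] = (382/75) / (52/75) = 191/26.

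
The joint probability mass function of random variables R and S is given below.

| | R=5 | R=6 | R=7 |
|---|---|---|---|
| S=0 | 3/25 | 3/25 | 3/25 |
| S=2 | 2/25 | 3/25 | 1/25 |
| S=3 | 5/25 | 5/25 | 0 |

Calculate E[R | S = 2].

P(S = 2) = 6/25.
Σ R·P over the event = 5·(2/25) + 6·(3/25) + 7·(1/25) = 7/5.
E[R | S = 2] = (7/5) / (6/25) = 35/6.

35/6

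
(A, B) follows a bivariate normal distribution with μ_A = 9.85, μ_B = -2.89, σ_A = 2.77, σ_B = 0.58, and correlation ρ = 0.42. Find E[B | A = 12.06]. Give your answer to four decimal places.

For a bivariate normal, E[B | A=x] = μ_B + ρ·(σ_B/σ_A)·(x − μ_A).
E[B | A=12.06] = -2.89 + (0.42)·(0.58/2.77)·(12.06 − (9.85)) = -2.89 + (0.087942)·(2.21) = -2.6956.

-2.6956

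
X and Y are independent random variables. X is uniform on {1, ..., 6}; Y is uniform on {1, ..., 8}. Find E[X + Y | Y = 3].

13/2

P(Y = 3) = 1/8.
Summing (X+Y)·P(x,y) over outcomes with Y = 3 gives 13/16.
E[X + Y | Y = 3] = (13/16) / (1/8) = 13/2.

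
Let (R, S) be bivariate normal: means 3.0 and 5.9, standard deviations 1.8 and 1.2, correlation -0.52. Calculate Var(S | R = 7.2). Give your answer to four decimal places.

The conditional variance in a bivariate normal is σ_S²(1 − ρ²), independent of x.
Var(S | R=7.2) = (1.2)²·(1 − (-0.52)²) = 1.44·0.7296 = 1.0506.

1.0506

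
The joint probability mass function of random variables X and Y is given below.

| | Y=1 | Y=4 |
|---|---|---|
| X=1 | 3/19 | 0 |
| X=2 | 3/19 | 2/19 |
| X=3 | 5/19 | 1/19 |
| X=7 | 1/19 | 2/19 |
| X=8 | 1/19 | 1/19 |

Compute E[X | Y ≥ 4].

P(Y ≥ 4) = 6/19.
Summing X·P(X=x,Y=y) over the conditioning event gives 29/19.
E[X | Y ≥ 4] = (29/19) / (6/19) = 29/6.

29/6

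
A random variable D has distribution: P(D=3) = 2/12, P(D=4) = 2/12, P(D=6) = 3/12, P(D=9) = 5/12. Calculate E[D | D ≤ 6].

32/7

P(D ≤ 6) = 7/12.
Σ over the event: 3·1/6 + 4·1/6 + 6·1/4 = 8/3.
E[D | D ≤ 6] = (8/3) / (7/12) = 32/7.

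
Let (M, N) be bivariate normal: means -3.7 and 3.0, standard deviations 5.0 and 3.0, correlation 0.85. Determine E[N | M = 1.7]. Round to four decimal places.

5.7540

E[N | M=x] = μ_N + ρ(σ_N/σ_M)(x − μ_M) for jointly normal variables.
E[N | M=1.7] = 3.0 + (0.85)·(3.0/5.0)·(1.7 − (-3.7)) = 3.0 + (0.51)·(5.4) = 5.7540.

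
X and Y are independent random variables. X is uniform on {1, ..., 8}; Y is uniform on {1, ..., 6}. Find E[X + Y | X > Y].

79/9

P(X > Y) = 9/16.
Summing (X+Y)·P(x,y) over outcomes with X > Y gives 79/16.
E[X + Y | X > Y] = (79/16) / (9/16) = 79/9.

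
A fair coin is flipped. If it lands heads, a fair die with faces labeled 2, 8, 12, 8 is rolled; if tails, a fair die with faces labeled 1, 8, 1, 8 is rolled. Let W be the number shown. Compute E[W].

6

E[W | heads] = (2+8+12+8)/4 = 15/2.
E[W | tails] = (1+8+1+8)/4 = 9/2.
E[W] = (1/2)·(15/2) + (1/2)·(9/2) = 6.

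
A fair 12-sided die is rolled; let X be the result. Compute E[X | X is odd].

6

Given X is odd, X is equally likely to be any of {1, 3, 5, 7, 9, 11}.
E[X | X is odd] = (1 + 3 + 5 + 7 + 9 + 11) / 6 = 6.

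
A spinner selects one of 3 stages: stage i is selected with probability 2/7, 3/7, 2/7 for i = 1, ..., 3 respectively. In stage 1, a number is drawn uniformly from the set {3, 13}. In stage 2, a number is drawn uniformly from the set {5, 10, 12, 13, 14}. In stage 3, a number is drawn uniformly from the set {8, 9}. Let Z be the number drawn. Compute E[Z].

E[Z | stage 1] = (3+13)/2 = 8.
E[Z | stage 2] = (5+10+12+13+14)/5 = 54/5.
E[Z | stage 3] = (8+9)/2 = 17/2.
By the law of total expectation,
E[Z] = (2/7)·(8) + (3/7)·(54/5) + (2/7)·(17/2) = 327/35.

327/35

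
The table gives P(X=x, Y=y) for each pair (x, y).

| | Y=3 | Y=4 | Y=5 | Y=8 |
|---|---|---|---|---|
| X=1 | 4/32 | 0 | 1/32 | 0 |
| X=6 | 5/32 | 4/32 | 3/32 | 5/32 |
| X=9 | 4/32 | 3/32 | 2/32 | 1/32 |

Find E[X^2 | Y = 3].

P(Y = 3) = 13/32.
Summing X^2·P(X=x,Y=y) over the conditioning event gives 127/8.
E[X^2 | Y = 3] = (127/8) / (13/32) = 508/13.

508/13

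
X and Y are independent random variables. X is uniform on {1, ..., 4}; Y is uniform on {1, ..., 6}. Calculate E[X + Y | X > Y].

P(X > Y) = 1/4.
Summing (X+Y)·P(x,y) over outcomes with X > Y gives 5/4.
E[X + Y | X > Y] = (5/4) / (1/4) = 5.

5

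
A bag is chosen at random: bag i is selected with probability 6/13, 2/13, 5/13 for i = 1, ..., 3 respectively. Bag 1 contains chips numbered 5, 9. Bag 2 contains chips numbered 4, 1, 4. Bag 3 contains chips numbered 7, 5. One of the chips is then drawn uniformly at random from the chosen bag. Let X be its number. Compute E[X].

E[X | bag 1] = (5+9)/2 = 7.
E[X | bag 2] = (4+1+4)/3 = 3.
E[X | bag 3] = (7+5)/2 = 6.
By the law of total expectation,
E[X] = (6/13)·(7) + (2/13)·(3) + (5/13)·(6) = 6.

6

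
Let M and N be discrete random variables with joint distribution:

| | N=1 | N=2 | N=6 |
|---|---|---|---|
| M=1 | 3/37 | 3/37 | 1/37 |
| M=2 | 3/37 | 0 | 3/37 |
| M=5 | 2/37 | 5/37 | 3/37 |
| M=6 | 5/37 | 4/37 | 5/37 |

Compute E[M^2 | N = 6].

P(N = 6) = 12/37.
Σ M^2·P over the event = 1·(1/37) + 4·(3/37) + 25·(3/37) + 36·(5/37) = 268/37.
E[M^2 | N = 6] = (268/37) / (12/37) = 67/3.

67/3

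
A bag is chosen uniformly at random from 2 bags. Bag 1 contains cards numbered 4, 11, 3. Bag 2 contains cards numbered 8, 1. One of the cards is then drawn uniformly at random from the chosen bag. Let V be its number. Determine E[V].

E[V | bag 1] = (4+11+3)/3 = 6.
E[V | bag 2] = (8+1)/2 = 9/2.
E[V] = (1/2)·(6) + (1/2)·(9/2) = 21/4.

21/4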